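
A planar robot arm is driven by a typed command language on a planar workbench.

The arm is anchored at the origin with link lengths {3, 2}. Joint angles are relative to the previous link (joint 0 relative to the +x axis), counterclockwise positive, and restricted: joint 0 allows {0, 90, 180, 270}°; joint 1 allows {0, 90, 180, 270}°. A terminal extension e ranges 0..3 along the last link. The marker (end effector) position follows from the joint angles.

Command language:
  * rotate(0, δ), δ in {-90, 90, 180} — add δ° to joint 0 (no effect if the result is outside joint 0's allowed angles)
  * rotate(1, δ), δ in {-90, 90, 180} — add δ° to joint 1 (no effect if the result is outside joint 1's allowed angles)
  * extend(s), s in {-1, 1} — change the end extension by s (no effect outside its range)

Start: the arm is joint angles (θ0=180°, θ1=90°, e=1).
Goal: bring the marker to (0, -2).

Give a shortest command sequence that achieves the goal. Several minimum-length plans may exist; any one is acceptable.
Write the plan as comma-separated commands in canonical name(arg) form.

from: joint angles (θ0=180°, θ1=90°, e=1)
1. rotate(0, -90) → joint angles (θ0=90°, θ1=90°, e=1)
2. rotate(1, 90) → joint angles (θ0=90°, θ1=180°, e=1)
3. extend(1) → joint angles (θ0=90°, θ1=180°, e=2)
4. extend(1) → joint angles (θ0=90°, θ1=180°, e=3)
minimal: 4 command(s), checked below 4.

rotate(0, -90), rotate(1, 90), extend(1), extend(1)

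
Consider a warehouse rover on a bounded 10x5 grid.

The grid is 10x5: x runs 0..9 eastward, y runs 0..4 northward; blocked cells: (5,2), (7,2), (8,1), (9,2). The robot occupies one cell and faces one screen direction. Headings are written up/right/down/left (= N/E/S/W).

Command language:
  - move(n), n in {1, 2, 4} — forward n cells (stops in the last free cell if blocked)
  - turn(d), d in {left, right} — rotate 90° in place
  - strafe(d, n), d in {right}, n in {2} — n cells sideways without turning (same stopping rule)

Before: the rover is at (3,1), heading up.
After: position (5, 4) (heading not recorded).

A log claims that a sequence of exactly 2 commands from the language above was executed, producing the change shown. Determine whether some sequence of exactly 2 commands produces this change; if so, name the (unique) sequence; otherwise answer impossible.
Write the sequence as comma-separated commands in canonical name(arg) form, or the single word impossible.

key: move(4) runs into the grid edge before its full distance
begin: at (3,1), heading up
t=1 move(4) ⇒ at (3,4), heading up
t=2 strafe(right, 2) ⇒ at (5,4), heading up
no rival 2-sequence matches.

move(4), strafe(right, 2)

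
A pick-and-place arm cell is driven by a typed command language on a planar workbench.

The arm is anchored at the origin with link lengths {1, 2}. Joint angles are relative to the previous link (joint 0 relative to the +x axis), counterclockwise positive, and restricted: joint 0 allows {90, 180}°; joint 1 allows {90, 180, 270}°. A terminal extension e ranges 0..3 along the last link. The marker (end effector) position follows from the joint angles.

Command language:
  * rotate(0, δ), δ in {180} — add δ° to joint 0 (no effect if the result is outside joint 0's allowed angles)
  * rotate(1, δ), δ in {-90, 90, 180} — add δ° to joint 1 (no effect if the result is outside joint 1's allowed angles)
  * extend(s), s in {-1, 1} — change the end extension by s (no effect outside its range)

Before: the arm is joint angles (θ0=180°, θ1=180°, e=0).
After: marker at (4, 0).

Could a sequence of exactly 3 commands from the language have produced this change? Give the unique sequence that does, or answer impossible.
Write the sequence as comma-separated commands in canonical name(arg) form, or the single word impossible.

begin: joint angles (θ0=180°, θ1=180°, e=0)
step 1 (extend(1)): joint angles (θ0=180°, θ1=180°, e=1)
step 2 (extend(1)): joint angles (θ0=180°, θ1=180°, e=2)
step 3 (extend(1)): joint angles (θ0=180°, θ1=180°, e=3)
no rival 3-sequence matches.

extend(1), extend(1), extend(1)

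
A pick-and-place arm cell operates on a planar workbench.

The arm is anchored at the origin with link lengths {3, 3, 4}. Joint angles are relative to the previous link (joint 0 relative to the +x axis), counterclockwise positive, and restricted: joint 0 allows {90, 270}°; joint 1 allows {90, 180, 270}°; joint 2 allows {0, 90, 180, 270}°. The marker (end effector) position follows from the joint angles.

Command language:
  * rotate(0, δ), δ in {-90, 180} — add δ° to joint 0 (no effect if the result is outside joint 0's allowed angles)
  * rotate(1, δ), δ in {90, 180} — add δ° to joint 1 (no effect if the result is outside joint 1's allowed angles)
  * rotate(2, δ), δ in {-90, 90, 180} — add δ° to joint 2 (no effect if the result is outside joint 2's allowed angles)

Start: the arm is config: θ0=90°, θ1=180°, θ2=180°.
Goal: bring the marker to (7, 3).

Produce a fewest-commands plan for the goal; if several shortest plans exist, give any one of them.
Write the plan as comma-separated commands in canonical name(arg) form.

rotate(1, 90), rotate(2, 180)

start: config: θ0=90°, θ1=180°, θ2=180°
1. rotate(1, 90) → config: θ0=90°, θ1=270°, θ2=180°
2. rotate(2, 180) → config: θ0=90°, θ1=270°, θ2=0°
no 1-step plan works, so 2 is optimal.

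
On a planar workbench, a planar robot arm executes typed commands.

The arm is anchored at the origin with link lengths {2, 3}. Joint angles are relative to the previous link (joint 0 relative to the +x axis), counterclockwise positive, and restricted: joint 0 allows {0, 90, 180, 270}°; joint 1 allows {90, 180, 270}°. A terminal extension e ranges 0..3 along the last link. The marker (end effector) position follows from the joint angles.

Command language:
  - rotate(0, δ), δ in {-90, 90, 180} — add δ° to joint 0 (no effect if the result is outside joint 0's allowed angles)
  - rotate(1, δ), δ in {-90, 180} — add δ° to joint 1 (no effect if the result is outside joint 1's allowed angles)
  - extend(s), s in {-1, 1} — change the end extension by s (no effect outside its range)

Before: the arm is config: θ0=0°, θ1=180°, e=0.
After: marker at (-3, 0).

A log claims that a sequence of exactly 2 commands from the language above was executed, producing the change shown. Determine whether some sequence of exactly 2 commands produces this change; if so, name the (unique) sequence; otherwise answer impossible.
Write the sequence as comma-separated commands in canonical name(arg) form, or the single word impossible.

extend(1), extend(1)

begin: config: θ0=0°, θ1=180°, e=0
step 1 (extend(1)): config: θ0=0°, θ1=180°, e=1
step 2 (extend(1)): config: θ0=0°, θ1=180°, e=2
no rival 2-sequence matches.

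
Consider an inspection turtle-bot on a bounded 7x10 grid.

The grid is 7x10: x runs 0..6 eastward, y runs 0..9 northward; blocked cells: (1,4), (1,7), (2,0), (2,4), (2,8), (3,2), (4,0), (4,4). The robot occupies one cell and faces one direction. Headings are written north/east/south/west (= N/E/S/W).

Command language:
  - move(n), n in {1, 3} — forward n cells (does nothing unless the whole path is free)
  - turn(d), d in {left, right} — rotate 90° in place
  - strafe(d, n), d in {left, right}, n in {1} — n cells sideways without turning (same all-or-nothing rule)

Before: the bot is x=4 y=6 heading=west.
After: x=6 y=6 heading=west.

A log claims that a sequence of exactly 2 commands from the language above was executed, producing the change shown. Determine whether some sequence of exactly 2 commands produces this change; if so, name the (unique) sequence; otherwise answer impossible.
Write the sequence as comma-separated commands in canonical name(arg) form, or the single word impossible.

no 2-step route produces this change.

impossible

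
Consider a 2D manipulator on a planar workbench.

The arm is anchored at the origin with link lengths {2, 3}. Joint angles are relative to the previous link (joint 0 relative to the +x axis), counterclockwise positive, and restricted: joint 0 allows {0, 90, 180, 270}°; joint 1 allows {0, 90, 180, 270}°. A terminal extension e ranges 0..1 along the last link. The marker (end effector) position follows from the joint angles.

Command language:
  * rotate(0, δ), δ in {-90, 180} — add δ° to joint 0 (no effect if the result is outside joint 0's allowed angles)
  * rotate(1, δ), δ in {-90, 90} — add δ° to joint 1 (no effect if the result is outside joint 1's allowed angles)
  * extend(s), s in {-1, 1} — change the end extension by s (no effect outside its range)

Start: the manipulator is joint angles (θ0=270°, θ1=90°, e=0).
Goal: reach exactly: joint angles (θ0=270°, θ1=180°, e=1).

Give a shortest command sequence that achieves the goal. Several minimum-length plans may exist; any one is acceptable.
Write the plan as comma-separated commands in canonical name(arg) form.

start: joint angles (θ0=270°, θ1=90°, e=0)
[1] after rotate(1, 90): joint angles (θ0=270°, θ1=180°, e=0)
[2] after extend(1): joint angles (θ0=270°, θ1=180°, e=1)
no 1-step plan works, so 2 is optimal.

rotate(1, 90), extend(1)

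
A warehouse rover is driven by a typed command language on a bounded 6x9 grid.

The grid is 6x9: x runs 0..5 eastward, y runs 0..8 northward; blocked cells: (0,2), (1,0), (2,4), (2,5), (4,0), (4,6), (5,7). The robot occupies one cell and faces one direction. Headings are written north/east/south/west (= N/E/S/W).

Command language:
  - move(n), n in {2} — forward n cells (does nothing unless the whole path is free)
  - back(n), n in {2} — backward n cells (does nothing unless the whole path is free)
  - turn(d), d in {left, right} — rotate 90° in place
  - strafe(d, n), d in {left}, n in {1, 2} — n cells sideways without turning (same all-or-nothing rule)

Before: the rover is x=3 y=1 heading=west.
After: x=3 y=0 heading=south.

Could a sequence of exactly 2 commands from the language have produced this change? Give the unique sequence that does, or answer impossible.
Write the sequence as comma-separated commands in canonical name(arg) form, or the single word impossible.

strafe(left, 1), turn(left)

key: order matters: swapping strafe(left, 1) and turn(left) lands elsewhere
t0: x=3 y=1 heading=west
[1] after strafe(left, 1): x=3 y=0 heading=west
[2] after turn(left): x=3 y=0 heading=south
no other 2-command option fits: unique.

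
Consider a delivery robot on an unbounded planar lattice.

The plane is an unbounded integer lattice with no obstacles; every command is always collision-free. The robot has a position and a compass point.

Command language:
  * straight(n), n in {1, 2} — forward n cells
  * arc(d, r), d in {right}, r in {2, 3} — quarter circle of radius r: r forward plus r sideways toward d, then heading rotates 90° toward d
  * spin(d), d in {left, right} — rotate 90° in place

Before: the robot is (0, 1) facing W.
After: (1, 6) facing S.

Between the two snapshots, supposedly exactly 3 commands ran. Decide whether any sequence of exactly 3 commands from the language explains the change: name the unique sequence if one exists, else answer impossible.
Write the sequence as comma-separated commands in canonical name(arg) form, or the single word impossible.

arc(right, 2), arc(right, 3), spin(right)

key: cell and facing (now S) both changed — the 3 commands mix motion and turning
start: (0, 1) facing W
[1] after arc(right, 2): (-2, 3) facing N
[2] after arc(right, 3): (1, 6) facing E
[3] after spin(right): (1, 6) facing S
no other 3-command option fits: unique.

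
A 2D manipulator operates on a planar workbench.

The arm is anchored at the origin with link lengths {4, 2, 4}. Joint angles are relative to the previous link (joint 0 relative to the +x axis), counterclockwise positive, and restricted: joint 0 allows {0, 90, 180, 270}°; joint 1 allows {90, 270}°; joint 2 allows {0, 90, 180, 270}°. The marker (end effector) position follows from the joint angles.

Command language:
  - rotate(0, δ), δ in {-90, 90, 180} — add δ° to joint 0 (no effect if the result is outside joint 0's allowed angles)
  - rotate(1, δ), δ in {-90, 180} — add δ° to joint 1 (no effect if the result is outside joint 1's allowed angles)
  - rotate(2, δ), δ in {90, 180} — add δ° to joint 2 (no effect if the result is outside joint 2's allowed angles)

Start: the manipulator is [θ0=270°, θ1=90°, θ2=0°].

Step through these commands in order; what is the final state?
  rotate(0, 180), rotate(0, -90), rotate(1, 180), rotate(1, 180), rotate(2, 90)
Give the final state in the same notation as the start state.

from: [θ0=270°, θ1=90°, θ2=0°]
t=1 rotate(0, 180) ⇒ [θ0=90°, θ1=90°, θ2=0°]
t=2 rotate(0, -90) ⇒ [θ0=0°, θ1=90°, θ2=0°]
t=3 rotate(1, 180) ⇒ [θ0=0°, θ1=270°, θ2=0°]
t=4 rotate(1, 180) ⇒ [θ0=0°, θ1=90°, θ2=0°]
t=5 rotate(2, 90) ⇒ [θ0=0°, θ1=90°, θ2=90°]

[θ0=0°, θ1=90°, θ2=90°]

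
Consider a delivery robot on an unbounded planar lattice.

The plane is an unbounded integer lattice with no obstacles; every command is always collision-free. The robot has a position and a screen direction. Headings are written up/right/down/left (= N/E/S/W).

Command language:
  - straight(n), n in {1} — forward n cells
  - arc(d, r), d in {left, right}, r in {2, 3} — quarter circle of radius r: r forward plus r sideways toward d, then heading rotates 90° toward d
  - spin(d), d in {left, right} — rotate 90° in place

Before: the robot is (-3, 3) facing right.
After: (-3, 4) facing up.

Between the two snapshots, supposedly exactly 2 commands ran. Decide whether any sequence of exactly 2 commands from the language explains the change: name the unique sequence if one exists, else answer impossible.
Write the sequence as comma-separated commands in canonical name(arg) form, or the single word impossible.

spin(left), straight(1)

key: cell and facing (now N) both changed — the 2 commands mix motion and turning
start: (-3, 3) facing right
1. spin(left) → (-3, 3) facing up
2. straight(1) → (-3, 4) facing up
no other 2-command option fits: unique.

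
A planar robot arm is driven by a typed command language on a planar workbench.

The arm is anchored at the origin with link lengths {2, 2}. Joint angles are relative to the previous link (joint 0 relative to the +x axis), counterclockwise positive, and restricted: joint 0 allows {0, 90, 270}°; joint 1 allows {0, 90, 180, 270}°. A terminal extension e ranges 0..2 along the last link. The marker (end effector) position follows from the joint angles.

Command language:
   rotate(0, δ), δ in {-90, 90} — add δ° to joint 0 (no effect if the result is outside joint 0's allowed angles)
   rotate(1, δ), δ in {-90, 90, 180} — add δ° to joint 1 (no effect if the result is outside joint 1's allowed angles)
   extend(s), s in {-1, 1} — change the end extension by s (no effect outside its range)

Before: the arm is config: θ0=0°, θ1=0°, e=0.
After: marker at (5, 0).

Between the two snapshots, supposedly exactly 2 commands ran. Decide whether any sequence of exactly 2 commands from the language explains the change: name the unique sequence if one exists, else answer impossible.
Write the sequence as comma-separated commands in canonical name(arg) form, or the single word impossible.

key: order matters: swapping extend(-1) and extend(1) lands elsewhere
start: config: θ0=0°, θ1=0°, e=0
step 1 (extend(-1)): config: θ0=0°, θ1=0°, e=0
step 2 (extend(1)): config: θ0=0°, θ1=0°, e=1
no other 2-command option fits: unique.

extend(-1), extend(1)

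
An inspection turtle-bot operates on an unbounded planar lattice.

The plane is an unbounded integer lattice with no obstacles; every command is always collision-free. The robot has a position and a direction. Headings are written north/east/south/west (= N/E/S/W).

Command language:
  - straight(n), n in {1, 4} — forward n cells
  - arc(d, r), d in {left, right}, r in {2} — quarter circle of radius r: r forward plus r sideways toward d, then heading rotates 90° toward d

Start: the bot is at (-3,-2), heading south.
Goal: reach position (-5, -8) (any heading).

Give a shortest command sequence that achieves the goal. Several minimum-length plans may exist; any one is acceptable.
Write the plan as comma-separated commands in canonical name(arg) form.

begin: at (-3,-2), heading south
1. straight(4) → at (-3,-6), heading south
2. arc(right, 2) → at (-5,-8), heading west
shorter routes all fall short; 2 is best.

straight(4), arc(right, 2)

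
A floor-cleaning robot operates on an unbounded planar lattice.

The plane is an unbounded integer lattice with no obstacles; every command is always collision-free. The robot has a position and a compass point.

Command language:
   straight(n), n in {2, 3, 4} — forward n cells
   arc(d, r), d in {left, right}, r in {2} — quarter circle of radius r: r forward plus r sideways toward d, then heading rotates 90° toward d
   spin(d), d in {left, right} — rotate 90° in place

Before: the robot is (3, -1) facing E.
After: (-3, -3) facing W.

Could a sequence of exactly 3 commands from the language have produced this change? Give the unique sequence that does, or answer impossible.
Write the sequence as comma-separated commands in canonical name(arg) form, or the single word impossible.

spin(right), arc(right, 2), straight(4)

key: running straight(4) before spin(right) would end elsewhere — order is forced
t0: (3, -1) facing E
[1] after spin(right): (3, -1) facing S
[2] after arc(right, 2): (1, -3) facing W
[3] after straight(4): (-3, -3) facing W
no other 3-command option fits: unique.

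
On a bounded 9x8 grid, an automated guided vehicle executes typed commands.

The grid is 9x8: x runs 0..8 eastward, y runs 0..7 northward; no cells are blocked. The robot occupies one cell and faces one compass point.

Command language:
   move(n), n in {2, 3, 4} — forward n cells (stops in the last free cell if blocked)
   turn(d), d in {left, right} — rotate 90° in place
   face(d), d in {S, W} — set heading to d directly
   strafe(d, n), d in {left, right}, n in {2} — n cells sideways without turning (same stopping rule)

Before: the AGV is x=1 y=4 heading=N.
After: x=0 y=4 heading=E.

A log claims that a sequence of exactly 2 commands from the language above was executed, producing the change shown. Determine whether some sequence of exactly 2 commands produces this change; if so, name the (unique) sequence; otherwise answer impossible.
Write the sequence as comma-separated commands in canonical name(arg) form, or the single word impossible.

key: running turn(right) before strafe(left, 2) would end elsewhere — order is forced
initial: x=1 y=4 heading=N
step 1 (strafe(left, 2)): x=0 y=4 heading=N
step 2 (turn(right)): x=0 y=4 heading=E
uniquely the one of 81 2-step routes that fits.

strafe(left, 2), turn(right)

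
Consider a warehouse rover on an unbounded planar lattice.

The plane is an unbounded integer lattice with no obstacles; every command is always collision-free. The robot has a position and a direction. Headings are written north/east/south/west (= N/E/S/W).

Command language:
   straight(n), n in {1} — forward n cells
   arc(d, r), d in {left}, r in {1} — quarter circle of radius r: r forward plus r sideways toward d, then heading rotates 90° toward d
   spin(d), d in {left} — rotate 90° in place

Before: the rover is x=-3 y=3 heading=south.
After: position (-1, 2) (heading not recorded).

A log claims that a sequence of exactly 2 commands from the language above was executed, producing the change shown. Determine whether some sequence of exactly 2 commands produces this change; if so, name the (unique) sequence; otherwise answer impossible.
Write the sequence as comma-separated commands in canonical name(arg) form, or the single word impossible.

arc(left, 1), straight(1)

key: running straight(1) before arc(left, 1) would end elsewhere — order is forced
from: x=-3 y=3 heading=south
t=1 arc(left, 1) ⇒ x=-2 y=2 heading=east
t=2 straight(1) ⇒ x=-1 y=2 heading=east
no other 2-command option fits: unique.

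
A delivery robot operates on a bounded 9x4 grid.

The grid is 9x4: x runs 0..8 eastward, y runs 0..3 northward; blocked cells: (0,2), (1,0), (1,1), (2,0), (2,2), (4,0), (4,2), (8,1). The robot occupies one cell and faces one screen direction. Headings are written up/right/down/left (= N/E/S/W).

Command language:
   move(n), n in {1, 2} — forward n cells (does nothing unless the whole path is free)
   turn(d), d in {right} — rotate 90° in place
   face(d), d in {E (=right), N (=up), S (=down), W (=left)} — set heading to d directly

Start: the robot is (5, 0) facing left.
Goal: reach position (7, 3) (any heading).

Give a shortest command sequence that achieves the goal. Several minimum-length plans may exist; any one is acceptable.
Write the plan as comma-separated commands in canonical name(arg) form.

face(E), move(2), face(N), move(1), move(2)

from: (5, 0) facing left
[1] after face(E): (5, 0) facing right
[2] after move(2): (7, 0) facing right
[3] after face(N): (7, 0) facing up
[4] after move(1): (7, 1) facing up
[5] after move(2): (7, 3) facing up
shorter routes all fall short; 5 is best.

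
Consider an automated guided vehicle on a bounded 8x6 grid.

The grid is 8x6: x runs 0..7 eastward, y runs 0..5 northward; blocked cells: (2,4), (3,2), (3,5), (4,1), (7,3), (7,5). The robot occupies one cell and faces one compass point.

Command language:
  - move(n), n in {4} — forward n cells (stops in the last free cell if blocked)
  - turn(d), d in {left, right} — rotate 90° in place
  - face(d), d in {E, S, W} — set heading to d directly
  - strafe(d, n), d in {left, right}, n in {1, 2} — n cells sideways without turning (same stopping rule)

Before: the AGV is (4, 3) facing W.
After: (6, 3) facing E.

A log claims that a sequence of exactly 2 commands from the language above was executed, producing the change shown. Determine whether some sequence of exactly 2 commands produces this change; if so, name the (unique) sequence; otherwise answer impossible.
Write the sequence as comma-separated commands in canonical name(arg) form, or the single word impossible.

key: position moved to (6,3) AND the heading swung to E — translation plus rotation needed
from: (4, 3) facing W
step 1 (face(E)): (4, 3) facing E
step 2 (move(4)): (6, 3) facing E
no other 2-command option fits: unique.

face(E), move(4)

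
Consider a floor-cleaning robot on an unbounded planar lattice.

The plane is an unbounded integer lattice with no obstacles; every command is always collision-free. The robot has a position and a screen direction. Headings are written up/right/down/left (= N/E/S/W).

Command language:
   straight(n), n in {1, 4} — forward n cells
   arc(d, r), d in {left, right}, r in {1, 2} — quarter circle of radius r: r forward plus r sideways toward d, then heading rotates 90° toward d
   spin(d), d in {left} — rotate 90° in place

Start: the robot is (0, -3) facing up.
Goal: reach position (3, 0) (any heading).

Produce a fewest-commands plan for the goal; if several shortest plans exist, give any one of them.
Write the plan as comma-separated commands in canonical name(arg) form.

start: (0, -3) facing up
step 1 (arc(right, 2)): (2, -1) facing right
step 2 (arc(left, 1)): (3, 0) facing up
no 1-step plan works, so 2 is optimal.

arc(right, 2), arc(left, 1)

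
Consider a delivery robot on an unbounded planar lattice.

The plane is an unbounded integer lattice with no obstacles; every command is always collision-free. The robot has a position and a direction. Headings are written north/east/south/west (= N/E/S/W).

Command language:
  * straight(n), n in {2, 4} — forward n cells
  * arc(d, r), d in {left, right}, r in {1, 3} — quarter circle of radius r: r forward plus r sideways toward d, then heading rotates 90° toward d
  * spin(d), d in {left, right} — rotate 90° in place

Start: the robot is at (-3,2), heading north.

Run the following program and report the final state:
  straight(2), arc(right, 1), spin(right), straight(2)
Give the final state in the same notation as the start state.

t0: at (-3,2), heading north
1. straight(2) → at (-3,4), heading north
2. arc(right, 1) → at (-2,5), heading east
3. spin(right) → at (-2,5), heading south
4. straight(2) → at (-2,3), heading south

at (-2,3), heading south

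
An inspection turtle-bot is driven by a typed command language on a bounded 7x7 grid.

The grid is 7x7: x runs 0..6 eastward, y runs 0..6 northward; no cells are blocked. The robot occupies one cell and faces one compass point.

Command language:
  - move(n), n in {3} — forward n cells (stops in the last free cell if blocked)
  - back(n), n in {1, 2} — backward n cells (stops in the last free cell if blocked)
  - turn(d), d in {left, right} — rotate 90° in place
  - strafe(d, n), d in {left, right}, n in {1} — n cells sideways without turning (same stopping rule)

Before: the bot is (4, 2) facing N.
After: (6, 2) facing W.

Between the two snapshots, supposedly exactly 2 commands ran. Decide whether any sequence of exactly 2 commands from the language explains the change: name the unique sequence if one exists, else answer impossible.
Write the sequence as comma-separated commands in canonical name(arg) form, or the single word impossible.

turn(left), back(2)

key: cell and facing (now W) both changed — the 2 commands mix motion and turning
t0: (4, 2) facing N
[1] after turn(left): (4, 2) facing W
[2] after back(2): (6, 2) facing W
uniquely the one of 49 2-step routes that fits.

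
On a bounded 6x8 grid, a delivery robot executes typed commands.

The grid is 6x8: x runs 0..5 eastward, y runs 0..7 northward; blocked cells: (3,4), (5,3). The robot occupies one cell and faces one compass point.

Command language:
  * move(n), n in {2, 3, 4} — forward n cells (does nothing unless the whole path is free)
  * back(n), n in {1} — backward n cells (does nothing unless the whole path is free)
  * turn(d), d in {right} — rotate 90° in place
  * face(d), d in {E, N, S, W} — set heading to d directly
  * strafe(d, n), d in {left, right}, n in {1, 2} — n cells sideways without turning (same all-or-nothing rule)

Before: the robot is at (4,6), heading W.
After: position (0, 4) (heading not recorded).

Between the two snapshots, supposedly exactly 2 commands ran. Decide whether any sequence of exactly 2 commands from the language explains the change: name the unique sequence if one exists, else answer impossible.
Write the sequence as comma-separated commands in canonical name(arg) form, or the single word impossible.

move(4), strafe(left, 2)

key: running strafe(left, 2) before move(4) would end elsewhere — order is forced
start: at (4,6), heading W
[1] after move(4): at (0,6), heading W
[2] after strafe(left, 2): at (0,4), heading W
no other 2-command option fits: unique.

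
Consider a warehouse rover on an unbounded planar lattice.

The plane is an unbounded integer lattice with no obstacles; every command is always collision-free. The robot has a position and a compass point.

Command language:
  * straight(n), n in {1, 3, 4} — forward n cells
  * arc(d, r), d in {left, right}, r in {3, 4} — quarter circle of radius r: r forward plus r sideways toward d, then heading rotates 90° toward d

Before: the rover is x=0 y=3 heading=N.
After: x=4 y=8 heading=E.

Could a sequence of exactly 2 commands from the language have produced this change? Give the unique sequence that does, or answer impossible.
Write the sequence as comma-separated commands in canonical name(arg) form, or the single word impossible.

straight(1), arc(right, 4)

key: running arc(right, 4) before straight(1) would end elsewhere — order is forced
initial: x=0 y=3 heading=N
1. straight(1) → x=0 y=4 heading=N
2. arc(right, 4) → x=4 y=8 heading=E
no rival 2-sequence matches.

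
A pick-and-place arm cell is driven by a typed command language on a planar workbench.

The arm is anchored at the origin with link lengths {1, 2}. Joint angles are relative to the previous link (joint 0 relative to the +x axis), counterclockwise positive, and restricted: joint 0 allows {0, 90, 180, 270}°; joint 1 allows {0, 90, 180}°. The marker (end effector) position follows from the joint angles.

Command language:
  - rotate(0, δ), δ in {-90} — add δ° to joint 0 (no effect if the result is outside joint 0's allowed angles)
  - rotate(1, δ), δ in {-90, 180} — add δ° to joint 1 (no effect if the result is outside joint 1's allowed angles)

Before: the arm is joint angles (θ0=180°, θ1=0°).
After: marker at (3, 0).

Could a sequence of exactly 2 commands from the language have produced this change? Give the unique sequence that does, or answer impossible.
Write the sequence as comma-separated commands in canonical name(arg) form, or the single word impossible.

rotate(0, -90), rotate(0, -90)

start: joint angles (θ0=180°, θ1=0°)
t=1 rotate(0, -90) ⇒ joint angles (θ0=90°, θ1=0°)
t=2 rotate(0, -90) ⇒ joint angles (θ0=0°, θ1=0°)
all 9 alternatives checked — unique.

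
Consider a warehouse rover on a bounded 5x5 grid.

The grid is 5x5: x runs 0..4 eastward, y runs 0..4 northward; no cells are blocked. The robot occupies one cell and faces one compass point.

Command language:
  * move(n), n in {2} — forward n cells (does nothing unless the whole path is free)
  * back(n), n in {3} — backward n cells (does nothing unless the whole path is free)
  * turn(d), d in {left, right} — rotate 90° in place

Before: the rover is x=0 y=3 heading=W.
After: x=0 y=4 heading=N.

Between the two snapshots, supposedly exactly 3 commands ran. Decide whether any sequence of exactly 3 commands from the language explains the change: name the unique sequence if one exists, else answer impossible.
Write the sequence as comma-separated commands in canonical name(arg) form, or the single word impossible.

impossible

no 3-step route produces this change.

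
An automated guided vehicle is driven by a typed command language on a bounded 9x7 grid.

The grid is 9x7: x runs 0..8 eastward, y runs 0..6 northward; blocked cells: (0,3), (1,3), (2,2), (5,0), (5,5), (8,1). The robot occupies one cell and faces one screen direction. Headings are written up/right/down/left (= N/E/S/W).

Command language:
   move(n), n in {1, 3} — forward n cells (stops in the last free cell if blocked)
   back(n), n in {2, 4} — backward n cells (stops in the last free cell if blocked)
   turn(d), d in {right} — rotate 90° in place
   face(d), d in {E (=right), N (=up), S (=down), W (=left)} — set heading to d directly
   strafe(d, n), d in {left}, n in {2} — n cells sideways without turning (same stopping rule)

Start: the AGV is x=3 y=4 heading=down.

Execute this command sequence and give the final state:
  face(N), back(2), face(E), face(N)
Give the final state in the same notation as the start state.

start: x=3 y=4 heading=down
step 1 (face(N)): x=3 y=4 heading=up
step 2 (back(2)): x=3 y=2 heading=up
step 3 (face(E)): x=3 y=2 heading=right
step 4 (face(N)): x=3 y=2 heading=up

x=3 y=2 heading=up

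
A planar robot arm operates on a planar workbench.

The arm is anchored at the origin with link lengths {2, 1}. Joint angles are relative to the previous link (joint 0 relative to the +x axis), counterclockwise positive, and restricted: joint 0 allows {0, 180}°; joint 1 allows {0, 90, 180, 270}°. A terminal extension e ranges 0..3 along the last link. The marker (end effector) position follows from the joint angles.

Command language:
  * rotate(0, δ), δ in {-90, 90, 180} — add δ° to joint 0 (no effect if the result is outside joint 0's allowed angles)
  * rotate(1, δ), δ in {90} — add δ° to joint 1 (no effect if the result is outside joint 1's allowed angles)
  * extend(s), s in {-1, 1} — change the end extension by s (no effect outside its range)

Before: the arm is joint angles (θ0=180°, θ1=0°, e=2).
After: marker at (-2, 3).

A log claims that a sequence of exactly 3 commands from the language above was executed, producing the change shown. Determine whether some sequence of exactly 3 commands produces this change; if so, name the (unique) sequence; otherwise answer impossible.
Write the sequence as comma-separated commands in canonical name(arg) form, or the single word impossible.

start: joint angles (θ0=180°, θ1=0°, e=2)
step 1 (rotate(1, 90)): joint angles (θ0=180°, θ1=90°, e=2)
step 2 (rotate(1, 90)): joint angles (θ0=180°, θ1=180°, e=2)
step 3 (rotate(1, 90)): joint angles (θ0=180°, θ1=270°, e=2)
uniquely the one of 216 3-step routes that fits.

rotate(1, 90), rotate(1, 90), rotate(1, 90)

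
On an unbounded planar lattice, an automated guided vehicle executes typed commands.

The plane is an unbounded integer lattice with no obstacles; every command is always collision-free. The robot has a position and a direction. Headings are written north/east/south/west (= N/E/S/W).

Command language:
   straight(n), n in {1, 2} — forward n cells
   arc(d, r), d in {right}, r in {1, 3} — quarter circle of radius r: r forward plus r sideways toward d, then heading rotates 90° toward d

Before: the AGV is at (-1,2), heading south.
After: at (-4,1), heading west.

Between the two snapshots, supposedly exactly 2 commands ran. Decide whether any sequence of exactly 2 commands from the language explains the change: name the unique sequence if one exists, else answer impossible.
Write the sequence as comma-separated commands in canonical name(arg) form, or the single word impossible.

key: running straight(2) before arc(right, 1) would end elsewhere — order is forced
begin: at (-1,2), heading south
t=1 arc(right, 1) ⇒ at (-2,1), heading west
t=2 straight(2) ⇒ at (-4,1), heading west
no rival 2-sequence matches.

arc(right, 1), straight(2)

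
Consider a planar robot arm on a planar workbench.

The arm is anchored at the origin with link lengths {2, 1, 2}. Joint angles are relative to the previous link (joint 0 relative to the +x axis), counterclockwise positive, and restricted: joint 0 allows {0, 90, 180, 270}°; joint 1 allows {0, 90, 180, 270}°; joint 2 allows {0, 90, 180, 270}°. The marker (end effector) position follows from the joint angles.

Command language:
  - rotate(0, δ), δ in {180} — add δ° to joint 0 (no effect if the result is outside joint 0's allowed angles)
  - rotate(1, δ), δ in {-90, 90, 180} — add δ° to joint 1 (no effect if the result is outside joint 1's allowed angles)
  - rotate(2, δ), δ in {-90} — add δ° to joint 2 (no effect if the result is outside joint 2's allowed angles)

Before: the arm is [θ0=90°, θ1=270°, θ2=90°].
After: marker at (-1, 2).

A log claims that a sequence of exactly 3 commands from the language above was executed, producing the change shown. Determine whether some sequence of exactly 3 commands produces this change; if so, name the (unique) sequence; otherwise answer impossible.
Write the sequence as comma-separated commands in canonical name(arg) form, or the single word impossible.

rotate(2, -90), rotate(2, -90), rotate(2, -90)

t0: [θ0=90°, θ1=270°, θ2=90°]
1. rotate(2, -90) → [θ0=90°, θ1=270°, θ2=0°]
2. rotate(2, -90) → [θ0=90°, θ1=270°, θ2=270°]
3. rotate(2, -90) → [θ0=90°, θ1=270°, θ2=180°]
uniquely the one of 125 3-step routes that fits.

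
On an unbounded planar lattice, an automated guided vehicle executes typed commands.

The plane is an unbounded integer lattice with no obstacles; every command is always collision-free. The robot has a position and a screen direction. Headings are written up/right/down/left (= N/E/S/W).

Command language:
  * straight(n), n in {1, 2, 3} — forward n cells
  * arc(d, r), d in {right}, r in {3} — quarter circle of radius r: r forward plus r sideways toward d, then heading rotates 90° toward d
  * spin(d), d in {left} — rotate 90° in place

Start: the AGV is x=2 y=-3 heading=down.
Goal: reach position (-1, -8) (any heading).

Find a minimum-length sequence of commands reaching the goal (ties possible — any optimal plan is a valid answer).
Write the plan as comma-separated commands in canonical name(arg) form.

initial: x=2 y=-3 heading=down
step 1 (straight(2)): x=2 y=-5 heading=down
step 2 (arc(right, 3)): x=-1 y=-8 heading=left
no 1-step plan works, so 2 is optimal.

straight(2), arc(right, 3)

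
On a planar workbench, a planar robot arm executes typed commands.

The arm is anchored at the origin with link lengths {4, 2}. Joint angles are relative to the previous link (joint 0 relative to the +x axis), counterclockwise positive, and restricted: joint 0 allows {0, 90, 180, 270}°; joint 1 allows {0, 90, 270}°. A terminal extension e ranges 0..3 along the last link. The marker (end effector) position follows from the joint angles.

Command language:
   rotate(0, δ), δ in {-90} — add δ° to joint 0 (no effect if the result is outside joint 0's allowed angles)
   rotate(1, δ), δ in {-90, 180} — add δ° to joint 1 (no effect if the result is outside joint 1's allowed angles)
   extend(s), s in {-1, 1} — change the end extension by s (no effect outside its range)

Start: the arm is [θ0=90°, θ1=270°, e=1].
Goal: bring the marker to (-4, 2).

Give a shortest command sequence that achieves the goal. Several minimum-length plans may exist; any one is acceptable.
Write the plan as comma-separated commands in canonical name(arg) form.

rotate(0, -90), rotate(0, -90), rotate(0, -90), extend(-1)

initial: [θ0=90°, θ1=270°, e=1]
[1] after rotate(0, -90): [θ0=0°, θ1=270°, e=1]
[2] after rotate(0, -90): [θ0=270°, θ1=270°, e=1]
[3] after rotate(0, -90): [θ0=180°, θ1=270°, e=1]
[4] after extend(-1): [θ0=180°, θ1=270°, e=0]
shorter routes all fall short; 4 is best.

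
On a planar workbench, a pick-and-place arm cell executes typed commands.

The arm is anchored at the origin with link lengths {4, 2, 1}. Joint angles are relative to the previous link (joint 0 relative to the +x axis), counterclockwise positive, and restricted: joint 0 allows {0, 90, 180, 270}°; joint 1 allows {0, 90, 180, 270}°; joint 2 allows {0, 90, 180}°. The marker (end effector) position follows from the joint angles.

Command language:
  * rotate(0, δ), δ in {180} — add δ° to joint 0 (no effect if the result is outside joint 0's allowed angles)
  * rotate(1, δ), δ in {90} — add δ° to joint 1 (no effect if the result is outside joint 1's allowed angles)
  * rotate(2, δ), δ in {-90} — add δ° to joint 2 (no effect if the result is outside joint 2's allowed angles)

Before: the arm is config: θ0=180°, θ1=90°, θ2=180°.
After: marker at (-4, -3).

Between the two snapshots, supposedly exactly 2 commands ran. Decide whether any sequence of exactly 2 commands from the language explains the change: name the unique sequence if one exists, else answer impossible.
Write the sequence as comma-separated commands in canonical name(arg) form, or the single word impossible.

from: config: θ0=180°, θ1=90°, θ2=180°
[1] after rotate(2, -90): config: θ0=180°, θ1=90°, θ2=90°
[2] after rotate(2, -90): config: θ0=180°, θ1=90°, θ2=0°
all 9 alternatives checked — unique.

rotate(2, -90), rotate(2, -90)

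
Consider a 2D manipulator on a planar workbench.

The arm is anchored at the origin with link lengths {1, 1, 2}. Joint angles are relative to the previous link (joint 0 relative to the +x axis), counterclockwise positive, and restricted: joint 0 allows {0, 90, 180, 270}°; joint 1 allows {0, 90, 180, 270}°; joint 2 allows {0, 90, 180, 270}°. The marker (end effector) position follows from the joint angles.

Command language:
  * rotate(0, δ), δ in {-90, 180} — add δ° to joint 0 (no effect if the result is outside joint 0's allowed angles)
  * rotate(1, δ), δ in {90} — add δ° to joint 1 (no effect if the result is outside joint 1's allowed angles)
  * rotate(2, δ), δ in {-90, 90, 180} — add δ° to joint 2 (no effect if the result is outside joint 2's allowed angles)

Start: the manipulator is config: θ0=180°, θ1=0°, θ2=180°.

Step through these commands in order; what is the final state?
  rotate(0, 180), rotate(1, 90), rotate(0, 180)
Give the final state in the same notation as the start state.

from: config: θ0=180°, θ1=0°, θ2=180°
1. rotate(0, 180) → config: θ0=0°, θ1=0°, θ2=180°
2. rotate(1, 90) → config: θ0=0°, θ1=90°, θ2=180°
3. rotate(0, 180) → config: θ0=180°, θ1=90°, θ2=180°

config: θ0=180°, θ1=90°, θ2=180°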